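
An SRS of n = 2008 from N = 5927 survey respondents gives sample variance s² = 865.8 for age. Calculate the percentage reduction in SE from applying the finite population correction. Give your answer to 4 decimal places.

f = n/N = 2008/5927 = 0.33878859.
SE_no-fpc = √(s²/n) = 0.6566394; SE_fpc = √((1−f)s²/n) = 0.53394571.
Ratio = √(1−f) = 0.81314907. Reduction = 100·(1 − 0.81314907) = 18.6851%.

18.6851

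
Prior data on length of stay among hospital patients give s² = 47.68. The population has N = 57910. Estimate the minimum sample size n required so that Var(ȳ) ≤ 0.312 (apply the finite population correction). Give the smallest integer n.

153

Without fpc, n₀ = s²/D = 47.68/0.312 = 152.8205.
With fpc, (1 − n/N)·s²/n ≤ D requires n ≥ n₀/(1 + n₀/N) = 152.8205/(1 + 152.8205/57910) = 152.4183.
Rounding up, n = 153.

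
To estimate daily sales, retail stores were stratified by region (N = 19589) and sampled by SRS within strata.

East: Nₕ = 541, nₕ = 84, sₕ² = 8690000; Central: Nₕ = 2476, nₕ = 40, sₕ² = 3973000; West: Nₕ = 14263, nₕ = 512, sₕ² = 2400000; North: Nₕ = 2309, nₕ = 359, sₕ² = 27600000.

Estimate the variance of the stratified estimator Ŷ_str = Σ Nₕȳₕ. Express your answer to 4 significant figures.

1.890 × 10^12

Var(Ŷ_str) = Σₕ Nₕ²(1 − fₕ)sₕ²/nₕ.
East: 541²·(1 − 84/541)·8690000/84 = 2.5577256 × 10^10.
Central: 2476²·(1 − 40/2476)·3973000/40 = 5.9908231 × 10^11.
West: 14263²·(1 − 512/14263)·2400000/512 = 9.1936178 × 10^11.
North: 2309²·(1 − 359/2309)·27600000/359 = 3.4615705 × 10^11.
Sum = 1.8901784 × 10^12.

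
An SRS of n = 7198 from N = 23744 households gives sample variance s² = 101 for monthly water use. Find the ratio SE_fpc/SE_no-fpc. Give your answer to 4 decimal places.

f = n/N = 7198/23744 = 0.30315027.
SE_no-fpc = √(s²/n) = 0.11845537; SE_fpc = √((1−f)s²/n) = 0.098883615.
Ratio = √(1−f) = 0.83477526.

0.8348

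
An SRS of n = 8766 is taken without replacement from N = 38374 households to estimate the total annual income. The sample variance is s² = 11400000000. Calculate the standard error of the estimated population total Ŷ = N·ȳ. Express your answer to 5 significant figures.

Var(Ŷ) = N²·Var(ȳ) = N²·(1 − n/N)·s²/n.
f = 8766/38374 = 0.22843592; Var(ȳ) = 0.77156408·11400000000/8766 = 1.003403 × 10^6.
Var(Ŷ) = 38374² · (1.003403 × 10^6) = 1.477575 × 10^15.
SE(Ŷ) = √(1.477575 × 10^15) = 3.8439 × 10^7.

3.8439 × 10^7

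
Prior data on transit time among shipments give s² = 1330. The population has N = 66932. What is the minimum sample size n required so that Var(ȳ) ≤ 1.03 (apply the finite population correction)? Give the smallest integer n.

Without fpc, n₀ = s²/D = 1330/1.03 = 1291.2621.
With fpc, (1 − n/N)·s²/n ≤ D requires n ≥ n₀/(1 + n₀/N) = 1291.2621/(1 + 1291.2621/66932) = 1266.8224.
Rounding up, n = 1267.

1267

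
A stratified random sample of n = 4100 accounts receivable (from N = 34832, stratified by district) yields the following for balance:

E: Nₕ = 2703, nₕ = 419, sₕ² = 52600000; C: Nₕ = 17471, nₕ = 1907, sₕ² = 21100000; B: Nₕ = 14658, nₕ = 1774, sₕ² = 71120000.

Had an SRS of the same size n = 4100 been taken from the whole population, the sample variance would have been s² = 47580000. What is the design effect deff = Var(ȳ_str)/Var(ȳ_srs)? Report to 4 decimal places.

0.9141

Var(ȳ_str) = Σ Wₕ²(1−fₕ)sₕ²/nₕ with Wₕ = Nₕ/34832:
  E: (2703/34832)²·(1−419/2703)·52600000/419 = 638.78843
  C: (17471/34832)²·(1−1907/17471)·21100000/1907 = 2479.7844
  B: (14658/34832)²·(1−1774/14658)·71120000/1774 = 6240.3183
  → Var(ȳ_str) = 9358.8911.
Var(ȳ_srs) = (1 − 4100/34832)·47580000/4100 = 10238.893.
deff = 9358.8911 / 10238.893 = 0.9141.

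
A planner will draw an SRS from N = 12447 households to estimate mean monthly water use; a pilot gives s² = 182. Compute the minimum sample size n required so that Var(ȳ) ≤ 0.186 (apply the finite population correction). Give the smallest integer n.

Without fpc, n₀ = s²/D = 182/0.186 = 978.4946.
With fpc, (1 − n/N)·s²/n ≤ D requires n ≥ n₀/(1 + n₀/N) = 978.4946/(1 + 978.4946/12447) = 907.1787.
Rounding up, n = 908.

908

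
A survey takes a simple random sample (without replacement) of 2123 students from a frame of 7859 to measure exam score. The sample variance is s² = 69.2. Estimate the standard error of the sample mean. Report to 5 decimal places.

Under SRS without replacement, Var(ȳ) = (1 − f)·s²/n with f = n/N = 2123/7859 = 0.27013615.
Var(ȳ) = (1 − 0.27013615)·69.2/2123 = 0.72986385·0.032595384 = 0.023790192.
SE(ȳ) = √(0.023790192) = 0.15424.

0.15424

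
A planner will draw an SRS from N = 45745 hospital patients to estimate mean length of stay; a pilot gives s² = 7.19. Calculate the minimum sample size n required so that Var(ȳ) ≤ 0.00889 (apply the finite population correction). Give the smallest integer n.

Without fpc, n₀ = s²/D = 7.19/0.00889 = 808.7739.
With fpc, (1 − n/N)·s²/n ≤ D requires n ≥ n₀/(1 + n₀/N) = 808.7739/(1 + 808.7739/45745) = 794.7232.
Rounding up, n = 795.

795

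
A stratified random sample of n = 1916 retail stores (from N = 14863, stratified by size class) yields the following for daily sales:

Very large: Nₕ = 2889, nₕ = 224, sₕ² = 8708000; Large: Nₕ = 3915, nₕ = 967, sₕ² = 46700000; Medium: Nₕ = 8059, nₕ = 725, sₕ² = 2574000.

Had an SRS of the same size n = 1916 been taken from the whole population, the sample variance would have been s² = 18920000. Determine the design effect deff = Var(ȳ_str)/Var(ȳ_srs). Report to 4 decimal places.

Var(ȳ_str) = Σ Wₕ²(1−fₕ)sₕ²/nₕ with Wₕ = Nₕ/14863:
  Very large: (2889/14863)²·(1−224/2889)·8708000/224 = 1354.8843
  Large: (3915/14863)²·(1−967/3915)·46700000/967 = 2523.113
  Medium: (8059/14863)²·(1−725/8059)·2574000/725 = 949.90384
  → Var(ȳ_str) = 4827.9011.
Var(ȳ_srs) = (1 − 1916/14863)·18920000/1916 = 8601.7793.
deff = 4827.9011 / 8601.7793 = 0.5613.

0.5613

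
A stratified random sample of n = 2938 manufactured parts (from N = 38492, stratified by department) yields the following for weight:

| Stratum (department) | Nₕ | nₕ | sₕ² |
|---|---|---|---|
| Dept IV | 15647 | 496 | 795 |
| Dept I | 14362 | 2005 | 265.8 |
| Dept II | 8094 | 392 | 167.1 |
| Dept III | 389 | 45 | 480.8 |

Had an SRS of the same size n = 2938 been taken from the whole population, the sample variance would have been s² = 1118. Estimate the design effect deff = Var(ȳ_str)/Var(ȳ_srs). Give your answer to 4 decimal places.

Var(ȳ_str) = Σ Wₕ²(1−fₕ)sₕ²/nₕ with Wₕ = Nₕ/38492:
  Dept IV: (15647/38492)²·(1−496/15647)·795/496 = 0.25645837
  Dept I: (14362/38492)²·(1−2005/14362)·265.8/2005 = 0.015879163
  Dept II: (8094/38492)²·(1−392/8094)·167.1/392 = 0.01793561
  Dept III: (389/38492)²·(1−45/389)·480.8/45 = 9.6498161 × 10^-4
  → Var(ȳ_str) = 0.29123812.
Var(ȳ_srs) = (1 − 2938/38492)·1118/2938 = 0.35148598.
deff = 0.29123812 / 0.35148598 = 0.8286.

0.8286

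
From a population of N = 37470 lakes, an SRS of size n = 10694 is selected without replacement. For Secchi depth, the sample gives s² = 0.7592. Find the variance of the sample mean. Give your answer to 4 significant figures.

Under SRS without replacement, Var(ȳ) = (1 − f)·s²/n with f = n/N = 10694/37470 = 0.28540165.
Var(ȳ) = (1 − 0.28540165)·0.7592/10694 = 0.71459835·7.099308 × 10^-5 = 5.0731538 × 10^-5.

5.073 × 10^-5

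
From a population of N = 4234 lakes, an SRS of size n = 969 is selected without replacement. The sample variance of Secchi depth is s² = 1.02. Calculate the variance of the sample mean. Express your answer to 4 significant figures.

Under SRS without replacement, Var(ȳ) = (1 − f)·s²/n with f = n/N = 969/4234 = 0.22886160.
Var(ȳ) = (1 − 0.22886160)·1.02/969 = 0.77113840·0.0010526316 = 8.1172464 × 10^-4.

8.117 × 10^-4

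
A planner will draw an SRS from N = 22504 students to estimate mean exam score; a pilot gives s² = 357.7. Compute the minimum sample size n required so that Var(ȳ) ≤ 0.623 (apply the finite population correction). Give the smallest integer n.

Without fpc, n₀ = s²/D = 357.7/0.623 = 574.1573.
With fpc, (1 − n/N)·s²/n ≤ D requires n ≥ n₀/(1 + n₀/N) = 574.1573/(1 + 574.1573/22504) = 559.8729.
Rounding up, n = 560.

560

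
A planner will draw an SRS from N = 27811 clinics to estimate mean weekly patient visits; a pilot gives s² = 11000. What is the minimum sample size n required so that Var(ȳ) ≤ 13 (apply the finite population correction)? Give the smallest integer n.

822

Without fpc, n₀ = s²/D = 11000/13 = 846.1538.
With fpc, (1 − n/N)·s²/n ≤ D requires n ≥ n₀/(1 + n₀/N) = 846.1538/(1 + 846.1538/27811) = 821.1696.
Rounding up, n = 822.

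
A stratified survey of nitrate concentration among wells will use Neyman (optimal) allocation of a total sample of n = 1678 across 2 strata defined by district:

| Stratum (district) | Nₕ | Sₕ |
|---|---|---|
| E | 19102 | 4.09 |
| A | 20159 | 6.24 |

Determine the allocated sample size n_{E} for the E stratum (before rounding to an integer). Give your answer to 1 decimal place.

642.9

Neyman allocation: nₕ = n·NₕSₕ / Σⱼ NⱼSⱼ.
Σ NⱼSⱼ = 19102·4.09 + 20159·6.24 = 203919.34.
n_{E} = 1678·19102·4.09 / 203919.34 = 642.9.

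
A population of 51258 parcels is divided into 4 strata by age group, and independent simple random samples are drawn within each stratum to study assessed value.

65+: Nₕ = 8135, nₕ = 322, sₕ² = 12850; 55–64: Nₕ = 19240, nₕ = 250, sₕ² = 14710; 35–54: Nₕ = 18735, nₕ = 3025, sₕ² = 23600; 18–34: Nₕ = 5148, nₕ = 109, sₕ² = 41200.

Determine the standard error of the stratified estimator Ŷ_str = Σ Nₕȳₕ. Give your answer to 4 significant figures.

Var(Ŷ_str) = Σₕ Nₕ²(1 − fₕ)sₕ²/nₕ.
65+: 8135²·(1 − 322/8135)·12850/322 = 2.5364286 × 10^9.
55–64: 19240²·(1 − 250/19240)·14710/250 = 2.149823 × 10^10.
35–54: 18735²·(1 − 3025/18735)·23600/3025 = 2.2962359 × 10^9.
18–34: 5148²·(1 − 109/5148)·41200/109 = 9.8051358 × 10^9.
Sum = 3.613603 × 10^10.
SE = √(3.613603 × 10^10) = 190100.

190100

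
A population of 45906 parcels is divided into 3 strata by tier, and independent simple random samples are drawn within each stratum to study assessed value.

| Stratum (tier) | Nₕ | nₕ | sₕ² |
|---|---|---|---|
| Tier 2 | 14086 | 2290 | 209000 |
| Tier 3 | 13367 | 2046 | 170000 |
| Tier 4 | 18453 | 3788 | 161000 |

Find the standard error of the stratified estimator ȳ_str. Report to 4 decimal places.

Var(ȳ_str) = Σₕ Wₕ²(1 − fₕ)sₕ²/nₕ with Wₕ = Nₕ/N, N = 45906.
Tier 2: Wₕ = 0.30684442; term = 0.30684442²·(1 − 0.16257277)·209000/2290 = 7.1960529.
Tier 3: Wₕ = 0.29118198; term = 0.29118198²·(1 − 0.15306351)·170000/2046 = 5.9665478.
Tier 4: Wₕ = 0.40197360; term = 0.40197360²·(1 − 0.20527827)·161000/3788 = 5.457906.
Sum = 18.620507.
SE = √(18.620507) = 4.3151.

4.3151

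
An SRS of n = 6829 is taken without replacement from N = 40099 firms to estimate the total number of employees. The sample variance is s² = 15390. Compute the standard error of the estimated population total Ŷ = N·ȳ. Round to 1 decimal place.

54832.0

Var(Ŷ) = N²·Var(ȳ) = N²·(1 − n/N)·s²/n.
f = 6829/40099 = 0.17030350; Var(ȳ) = 0.82969650·15390/6829 = 1.8698242.
Var(Ŷ) = 40099² · 1.8698242 = 3.0065461 × 10^9.
SE(Ŷ) = √(3.0065461 × 10^9) = 54832.0.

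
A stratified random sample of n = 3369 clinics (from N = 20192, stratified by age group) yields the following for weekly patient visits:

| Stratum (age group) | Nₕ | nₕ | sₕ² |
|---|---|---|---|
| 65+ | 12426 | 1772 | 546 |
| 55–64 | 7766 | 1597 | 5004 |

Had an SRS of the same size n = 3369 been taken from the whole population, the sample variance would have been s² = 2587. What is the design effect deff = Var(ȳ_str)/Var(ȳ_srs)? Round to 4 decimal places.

Var(ȳ_str) = Σ Wₕ²(1−fₕ)sₕ²/nₕ with Wₕ = Nₕ/20192:
  65+: (12426/20192)²·(1−1772/12426)·546/1772 = 0.10004935
  55–64: (7766/20192)²·(1−1597/7766)·5004/1597 = 0.36818481
  → Var(ȳ_str) = 0.46823416.
Var(ȳ_srs) = (1 − 3369/20192)·2587/3369 = 0.6397636.
deff = 0.46823416 / 0.6397636 = 0.7319.

0.7319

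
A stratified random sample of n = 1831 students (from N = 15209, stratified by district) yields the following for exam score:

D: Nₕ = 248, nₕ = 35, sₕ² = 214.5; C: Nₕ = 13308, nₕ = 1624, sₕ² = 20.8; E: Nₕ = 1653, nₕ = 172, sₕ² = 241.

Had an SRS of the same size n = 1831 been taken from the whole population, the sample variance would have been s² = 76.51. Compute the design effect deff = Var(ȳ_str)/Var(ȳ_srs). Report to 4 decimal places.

0.6758

Var(ȳ_str) = Σ Wₕ²(1−fₕ)sₕ²/nₕ with Wₕ = Nₕ/15209:
  D: (248/15209)²·(1−35/248)·214.5/35 = 0.0013995526
  C: (13308/15209)²·(1−1624/13308)·20.8/1624 = 0.0086095476
  E: (1653/15209)²·(1−172/1653)·241/172 = 0.014829113
  → Var(ȳ_str) = 0.024838213.
Var(ȳ_srs) = (1 − 1831/15209)·76.51/1831 = 0.036755335.
deff = 0.024838213 / 0.036755335 = 0.6758.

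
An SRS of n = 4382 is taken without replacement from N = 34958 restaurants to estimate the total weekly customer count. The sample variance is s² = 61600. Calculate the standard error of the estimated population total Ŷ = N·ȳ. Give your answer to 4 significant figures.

122600

Var(Ŷ) = N²·Var(ȳ) = N²·(1 − n/N)·s²/n.
f = 4382/34958 = 0.12535042; Var(ȳ) = 0.87464958·61600/4382 = 12.295393.
Var(Ŷ) = 34958² · 12.295393 = 1.502573 × 10^10.
SE(Ŷ) = √(1.502573 × 10^10) = 122600.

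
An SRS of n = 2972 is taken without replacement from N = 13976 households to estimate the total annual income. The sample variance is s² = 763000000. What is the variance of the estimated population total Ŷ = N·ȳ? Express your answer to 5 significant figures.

Var(Ŷ) = N²·Var(ȳ) = N²·(1 − n/N)·s²/n.
f = 2972/13976 = 0.21265026; Var(ȳ) = 0.78734974·763000000/2972 = 202135.89.
Var(Ŷ) = 13976² · 202135.89 = 3.9482916 × 10^13.

3.9483 × 10^13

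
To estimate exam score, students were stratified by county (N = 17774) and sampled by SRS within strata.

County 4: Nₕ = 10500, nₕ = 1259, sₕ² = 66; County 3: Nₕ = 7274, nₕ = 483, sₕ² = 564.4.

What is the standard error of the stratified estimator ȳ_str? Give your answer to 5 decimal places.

Var(ȳ_str) = Σₕ Wₕ²(1 − fₕ)sₕ²/nₕ with Wₕ = Nₕ/N, N = 17774.
County 4: Wₕ = 0.59075053; term = 0.59075053²·(1 − 0.11990476)·66/1259 = 0.016101121.
County 3: Wₕ = 0.40924947; term = 0.40924947²·(1 − 0.06640088)·564.4/483 = 0.18271599.
Sum = 0.19881711.
SE = √(0.19881711) = 0.44589.

0.44589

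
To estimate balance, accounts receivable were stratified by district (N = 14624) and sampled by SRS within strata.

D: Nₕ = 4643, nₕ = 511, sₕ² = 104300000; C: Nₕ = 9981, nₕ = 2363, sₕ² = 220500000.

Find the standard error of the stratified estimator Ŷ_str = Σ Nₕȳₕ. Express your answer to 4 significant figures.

3.318 × 10^6

Var(Ŷ_str) = Σₕ Nₕ²(1 − fₕ)sₕ²/nₕ.
D: 4643²·(1 − 511/4643)·104300000/511 = 3.9158172 × 10^12.
C: 9981²·(1 − 2363/9981)·220500000/2363 = 7.0951225 × 10^12.
Sum = 1.101094 × 10^13.
SE = √(1.101094 × 10^13) = 3.318 × 10^6.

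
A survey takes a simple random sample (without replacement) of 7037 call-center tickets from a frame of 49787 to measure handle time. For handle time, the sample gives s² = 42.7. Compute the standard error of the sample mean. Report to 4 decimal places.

Under SRS without replacement, Var(ȳ) = (1 − f)·s²/n with f = n/N = 7037/49787 = 0.14134212.
Var(ȳ) = (1 − 0.14134212)·42.7/7037 = 0.85865788·0.0060679267 = 0.0052102731.
SE(ȳ) = √(0.0052102731) = 0.0722.

0.0722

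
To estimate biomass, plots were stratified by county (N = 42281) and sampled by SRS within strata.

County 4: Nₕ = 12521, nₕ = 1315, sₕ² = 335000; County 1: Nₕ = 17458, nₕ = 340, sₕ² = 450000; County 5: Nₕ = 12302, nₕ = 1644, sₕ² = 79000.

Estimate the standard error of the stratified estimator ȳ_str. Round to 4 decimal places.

15.6452

Var(ȳ_str) = Σₕ Wₕ²(1 − fₕ)sₕ²/nₕ with Wₕ = Nₕ/N, N = 42281.
County 4: Wₕ = 0.29613775; term = 0.29613775²·(1 − 0.10502356)·335000/1315 = 19.994852.
County 1: Wₕ = 0.41290414; term = 0.41290414²·(1 − 0.01947531)·450000/340 = 221.25373.
County 5: Wₕ = 0.29095811; term = 0.29095811²·(1 − 0.13363681)·79000/1644 = 3.5244083.
Sum = 244.77299.
SE = √(244.77299) = 15.6452.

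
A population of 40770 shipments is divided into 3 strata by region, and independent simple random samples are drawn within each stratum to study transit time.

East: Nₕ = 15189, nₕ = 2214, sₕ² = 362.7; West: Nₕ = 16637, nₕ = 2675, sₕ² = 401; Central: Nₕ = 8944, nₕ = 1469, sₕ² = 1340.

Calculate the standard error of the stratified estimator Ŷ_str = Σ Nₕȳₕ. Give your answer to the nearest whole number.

11318

Var(Ŷ_str) = Σₕ Nₕ²(1 − fₕ)sₕ²/nₕ.
East: 15189²·(1 − 2214/15189)·362.7/2214 = 3.2285424 × 10^7.
West: 16637²·(1 − 2675/16637)·401/2675 = 3.482116 × 10^7.
Central: 8944²·(1 − 1469/8944)·1340/1469 = 6.0985416 × 10^7.
Sum = 1.28092 × 10^8.
SE = √(1.28092 × 10^8) = 11318.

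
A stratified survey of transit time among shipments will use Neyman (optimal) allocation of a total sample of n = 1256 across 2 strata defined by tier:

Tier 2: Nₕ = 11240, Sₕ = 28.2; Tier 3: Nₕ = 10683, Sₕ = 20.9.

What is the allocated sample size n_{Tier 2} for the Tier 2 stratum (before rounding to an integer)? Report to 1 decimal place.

Neyman allocation: nₕ = n·NₕSₕ / Σⱼ NⱼSⱼ.
Σ NⱼSⱼ = 11240·28.2 + 10683·20.9 = 540242.7.
n_{Tier 2} = 1256·11240·28.2 / 540242.7 = 736.9.

736.9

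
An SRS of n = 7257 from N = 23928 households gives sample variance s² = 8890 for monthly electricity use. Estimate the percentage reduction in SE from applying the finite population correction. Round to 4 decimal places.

f = n/N = 7257/23928 = 0.30328485.
SE_no-fpc = √(s²/n) = 1.1068081; SE_fpc = √((1−f)s²/n) = 0.92384677.
Ratio = √(1−f) = 0.83469464. Reduction = 100·(1 − 0.83469464) = 16.5305%.

16.5305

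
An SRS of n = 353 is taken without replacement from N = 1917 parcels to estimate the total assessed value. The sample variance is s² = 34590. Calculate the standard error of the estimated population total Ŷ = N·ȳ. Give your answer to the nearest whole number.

Var(Ŷ) = N²·Var(ȳ) = N²·(1 − n/N)·s²/n.
f = 353/1917 = 0.18414189; Var(ȳ) = 0.81585811·34590/353 = 79.94485.
Var(Ŷ) = 1917² · 79.94485 = 2.9378845 × 10^8.
SE(Ŷ) = √(2.9378845 × 10^8) = 17140.

17140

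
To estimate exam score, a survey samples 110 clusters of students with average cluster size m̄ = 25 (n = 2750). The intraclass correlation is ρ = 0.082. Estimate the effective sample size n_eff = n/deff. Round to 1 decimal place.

926.5

deff = 1 + (25 − 1)·0.082 = 1 + 1.968 = 2.968.
n_eff = 2750 / 2.968 = 926.5.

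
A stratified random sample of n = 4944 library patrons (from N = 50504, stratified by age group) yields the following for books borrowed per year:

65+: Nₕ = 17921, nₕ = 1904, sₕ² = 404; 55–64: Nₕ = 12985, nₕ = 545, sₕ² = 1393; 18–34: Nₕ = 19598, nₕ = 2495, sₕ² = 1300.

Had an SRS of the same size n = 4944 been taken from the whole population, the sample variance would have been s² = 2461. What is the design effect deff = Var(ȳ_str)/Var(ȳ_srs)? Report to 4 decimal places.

Var(ȳ_str) = Σ Wₕ²(1−fₕ)sₕ²/nₕ with Wₕ = Nₕ/50504:
  65+: (17921/50504)²·(1−1904/17921)·404/1904 = 0.023878458
  55–64: (12985/50504)²·(1−545/12985)·1393/545 = 0.16186964
  18–34: (19598/50504)²·(1−2495/19598)·1300/2495 = 0.068470784
  → Var(ȳ_str) = 0.25421888.
Var(ȳ_srs) = (1 − 4944/50504)·2461/4944 = 0.44904627.
deff = 0.25421888 / 0.44904627 = 0.5661.

0.5661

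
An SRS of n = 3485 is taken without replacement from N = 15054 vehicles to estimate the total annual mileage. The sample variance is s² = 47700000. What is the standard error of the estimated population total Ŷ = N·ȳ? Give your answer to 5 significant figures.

Var(Ŷ) = N²·Var(ȳ) = N²·(1 − n/N)·s²/n.
f = 3485/15054 = 0.23149993; Var(ȳ) = 0.76850007·47700000/3485 = 10518.638.
Var(Ŷ) = 15054² · 10518.638 = 2.3837644 × 10^12.
SE(Ŷ) = √(2.3837644 × 10^12) = 1.5439 × 10^6.

1.5439 × 10^6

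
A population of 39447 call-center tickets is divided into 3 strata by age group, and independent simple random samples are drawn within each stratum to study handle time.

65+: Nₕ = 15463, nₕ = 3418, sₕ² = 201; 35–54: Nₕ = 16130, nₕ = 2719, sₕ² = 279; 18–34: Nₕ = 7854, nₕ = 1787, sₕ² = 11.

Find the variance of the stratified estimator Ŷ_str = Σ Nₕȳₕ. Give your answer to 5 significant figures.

3.3443 × 10^7

Var(Ŷ_str) = Σₕ Nₕ²(1 − fₕ)sₕ²/nₕ.
65+: 15463²·(1 − 3418/15463)·201/3418 = 1.0952785 × 10^7.
35–54: 16130²·(1 − 2719/16130)·279/2719 = 2.2196808 × 10^7.
18–34: 7854²·(1 − 1787/7854)·11/1787 = 293314.16.
Sum = 3.3442907 × 10^7.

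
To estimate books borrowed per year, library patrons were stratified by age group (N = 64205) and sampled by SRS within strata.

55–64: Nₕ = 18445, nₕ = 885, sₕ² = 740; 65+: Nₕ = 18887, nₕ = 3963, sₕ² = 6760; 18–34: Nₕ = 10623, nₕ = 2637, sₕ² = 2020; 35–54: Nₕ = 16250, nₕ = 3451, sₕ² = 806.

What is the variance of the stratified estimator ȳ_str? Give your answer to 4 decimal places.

0.2099

Var(ȳ_str) = Σₕ Wₕ²(1 − fₕ)sₕ²/nₕ with Wₕ = Nₕ/N, N = 64205.
55–64: Wₕ = 0.28728292; term = 0.28728292²·(1 − 0.04798048)·740/885 = 0.065698268.
65+: Wₕ = 0.29416712; term = 0.29416712²·(1 − 0.20982687)·6760/3963 = 0.11663614.
18–34: Wₕ = 0.16545440; term = 0.16545440²·(1 − 0.24823496)·2020/2637 = 0.015764494.
35–54: Wₕ = 0.25309555; term = 0.25309555²·(1 − 0.21236923)·806/3451 = 0.011783703.
Sum = 0.20988261.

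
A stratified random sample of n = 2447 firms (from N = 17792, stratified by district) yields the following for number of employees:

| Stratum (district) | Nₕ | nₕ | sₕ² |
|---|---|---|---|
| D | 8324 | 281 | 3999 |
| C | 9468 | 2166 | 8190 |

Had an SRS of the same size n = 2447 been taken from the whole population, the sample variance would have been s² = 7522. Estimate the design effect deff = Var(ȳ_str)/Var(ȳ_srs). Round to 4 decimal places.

Var(ȳ_str) = Σ Wₕ²(1−fₕ)sₕ²/nₕ with Wₕ = Nₕ/17792:
  D: (8324/17792)²·(1−281/8324)·3999/281 = 3.0098558
  C: (9468/17792)²·(1−2166/9468)·8190/2166 = 0.82580211
  → Var(ȳ_str) = 3.8356579.
Var(ȳ_srs) = (1 − 2447/17792)·7522/2447 = 2.6511938.
deff = 3.8356579 / 2.6511938 = 1.4468.

1.4468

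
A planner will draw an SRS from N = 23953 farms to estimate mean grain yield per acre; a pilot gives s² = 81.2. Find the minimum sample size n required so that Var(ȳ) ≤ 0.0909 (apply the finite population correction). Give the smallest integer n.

Without fpc, n₀ = s²/D = 81.2/0.0909 = 893.2893.
With fpc, (1 − n/N)·s²/n ≤ D requires n ≥ n₀/(1 + n₀/N) = 893.2893/(1 + 893.2893/23953) = 861.1732.
Rounding up, n = 862.

862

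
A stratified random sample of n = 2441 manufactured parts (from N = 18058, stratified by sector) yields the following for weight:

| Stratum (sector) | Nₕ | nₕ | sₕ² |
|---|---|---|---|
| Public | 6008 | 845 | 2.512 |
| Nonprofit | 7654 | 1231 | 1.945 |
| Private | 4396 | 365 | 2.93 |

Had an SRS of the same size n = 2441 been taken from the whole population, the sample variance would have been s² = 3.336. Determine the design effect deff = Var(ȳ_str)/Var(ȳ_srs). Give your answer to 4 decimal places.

Var(ȳ_str) = Σ Wₕ²(1−fₕ)sₕ²/nₕ with Wₕ = Nₕ/18058:
  Public: (6008/18058)²·(1−845/6008)·2.512/845 = 2.8278455 × 10^-4
  Nonprofit: (7654/18058)²·(1−1231/7654)·1.945/1231 = 2.3820377 × 10^-4
  Private: (4396/18058)²·(1−365/4396)·2.93/365 = 4.3622037 × 10^-4
  → Var(ȳ_str) = 9.5720869 × 10^-4.
Var(ȳ_srs) = (1 − 2441/18058)·3.336/2441 = 0.0011819149.
deff = (9.5720869 × 10^-4) / 0.0011819149 = 0.8099.

0.8099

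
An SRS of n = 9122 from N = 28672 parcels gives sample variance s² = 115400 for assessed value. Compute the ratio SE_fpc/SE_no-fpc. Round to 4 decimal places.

0.8257

f = n/N = 9122/28672 = 0.31815011.
SE_no-fpc = √(s²/n) = 3.5567871; SE_fpc = √((1−f)s²/n) = 2.9369886.
Ratio = √(1−f) = 0.82574202.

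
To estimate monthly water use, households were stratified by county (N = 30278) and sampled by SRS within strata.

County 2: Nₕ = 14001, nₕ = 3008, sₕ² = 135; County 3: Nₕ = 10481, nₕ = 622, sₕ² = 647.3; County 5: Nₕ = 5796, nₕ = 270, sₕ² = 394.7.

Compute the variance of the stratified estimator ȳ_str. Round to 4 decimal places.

0.1759

Var(ȳ_str) = Σₕ Wₕ²(1 − fₕ)sₕ²/nₕ with Wₕ = Nₕ/N, N = 30278.
County 2: Wₕ = 0.46241495; term = 0.46241495²·(1 − 0.21484180)·135/3008 = 0.0075348889.
County 3: Wₕ = 0.34615893; term = 0.34615893²·(1 − 0.05934548)·647.3/622 = 0.11729958.
County 5: Wₕ = 0.19142612; term = 0.19142612²·(1 − 0.04658385)·394.7/270 = 0.051072633.
Sum = 0.1759071.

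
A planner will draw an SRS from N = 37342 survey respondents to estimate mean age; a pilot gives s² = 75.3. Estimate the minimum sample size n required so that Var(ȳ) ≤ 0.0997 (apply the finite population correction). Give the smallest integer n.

Without fpc, n₀ = s²/D = 75.3/0.0997 = 755.2658.
With fpc, (1 − n/N)·s²/n ≤ D requires n ≥ n₀/(1 + n₀/N) = 755.2658/(1 + 755.2658/37342) = 740.2929.
Rounding up, n = 741.

741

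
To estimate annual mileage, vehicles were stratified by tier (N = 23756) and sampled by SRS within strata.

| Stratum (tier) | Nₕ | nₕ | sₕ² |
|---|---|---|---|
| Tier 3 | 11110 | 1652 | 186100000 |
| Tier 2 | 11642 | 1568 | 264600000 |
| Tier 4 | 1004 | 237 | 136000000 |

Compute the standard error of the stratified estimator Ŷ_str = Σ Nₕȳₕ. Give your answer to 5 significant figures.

5.6631 × 10^6

Var(Ŷ_str) = Σₕ Nₕ²(1 − fₕ)sₕ²/nₕ.
Tier 3: 11110²·(1 − 1652/11110)·186100000/1652 = 1.1837219 × 10^13.
Tier 2: 11642²·(1 − 1568/11642)·264600000/1568 = 1.9791254 × 10^13.
Tier 4: 1004²·(1 − 237/1004)·136000000/237 = 4.4189556 × 10^11.
Sum = 3.2070369 × 10^13.
SE = √(3.2070369 × 10^13) = 5.6631 × 10^6.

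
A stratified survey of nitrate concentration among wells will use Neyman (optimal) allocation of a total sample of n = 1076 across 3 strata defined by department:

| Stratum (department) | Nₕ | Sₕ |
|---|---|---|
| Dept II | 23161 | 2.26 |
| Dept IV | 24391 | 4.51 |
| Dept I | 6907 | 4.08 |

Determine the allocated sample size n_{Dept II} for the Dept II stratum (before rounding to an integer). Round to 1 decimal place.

295.6

Neyman allocation: nₕ = n·NₕSₕ / Σⱼ NⱼSⱼ.
Σ NⱼSⱼ = 23161·2.26 + 24391·4.51 + 6907·4.08 = 190527.83.
n_{Dept II} = 1076·23161·2.26 / 190527.83 = 295.6.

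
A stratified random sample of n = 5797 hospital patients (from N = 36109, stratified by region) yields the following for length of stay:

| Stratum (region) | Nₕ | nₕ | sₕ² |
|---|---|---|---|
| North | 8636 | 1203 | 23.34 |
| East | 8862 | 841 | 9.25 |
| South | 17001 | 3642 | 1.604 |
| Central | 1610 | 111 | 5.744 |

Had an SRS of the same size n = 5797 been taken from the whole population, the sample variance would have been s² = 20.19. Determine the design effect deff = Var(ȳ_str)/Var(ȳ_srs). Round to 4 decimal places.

0.5908

Var(ȳ_str) = Σ Wₕ²(1−fₕ)sₕ²/nₕ with Wₕ = Nₕ/36109:
  North: (8636/36109)²·(1−1203/8636)·23.34/1203 = 9.5517087 × 10^-4
  East: (8862/36109)²·(1−841/8862)·9.25/841 = 5.9961857 × 10^-4
  South: (17001/36109)²·(1−3642/17001)·1.604/3642 = 7.6715288 × 10^-5
  Central: (1610/36109)²·(1−111/1610)·5.744/111 = 9.5782913 × 10^-5
  → Var(ȳ_str) = 0.0017272876.
Var(ȳ_srs) = (1 − 5797/36109)·20.19/5797 = 0.0029236956.
deff = 0.0017272876 / 0.0029236956 = 0.5908.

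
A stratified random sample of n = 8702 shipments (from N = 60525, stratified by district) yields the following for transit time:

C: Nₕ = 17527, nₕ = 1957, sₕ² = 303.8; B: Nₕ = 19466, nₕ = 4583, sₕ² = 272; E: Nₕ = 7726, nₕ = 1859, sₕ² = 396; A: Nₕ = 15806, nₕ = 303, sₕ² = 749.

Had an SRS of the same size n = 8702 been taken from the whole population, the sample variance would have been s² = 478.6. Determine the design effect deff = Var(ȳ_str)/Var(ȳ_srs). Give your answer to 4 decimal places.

Var(ȳ_str) = Σ Wₕ²(1−fₕ)sₕ²/nₕ with Wₕ = Nₕ/60525:
  C: (17527/60525)²·(1−1957/17527)·303.8/1957 = 0.011564412
  B: (19466/60525)²·(1−4583/19466)·272/4583 = 0.0046937143
  E: (7726/60525)²·(1−1859/7726)·396/1859 = 0.0026358275
  A: (15806/60525)²·(1−303/15806)·749/303 = 0.16535119
  → Var(ȳ_str) = 0.18424514.
Var(ȳ_srs) = (1 − 8702/60525)·478.6/8702 = 0.047091375.
deff = 0.18424514 / 0.047091375 = 3.9125.

3.9125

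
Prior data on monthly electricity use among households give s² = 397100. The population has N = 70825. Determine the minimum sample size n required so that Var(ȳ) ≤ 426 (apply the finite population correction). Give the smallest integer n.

921

Without fpc, n₀ = s²/D = 397100/426 = 932.1596.
With fpc, (1 − n/N)·s²/n ≤ D requires n ≥ n₀/(1 + n₀/N) = 932.1596/(1 + 932.1596/70825) = 920.0504.
Rounding up, n = 921.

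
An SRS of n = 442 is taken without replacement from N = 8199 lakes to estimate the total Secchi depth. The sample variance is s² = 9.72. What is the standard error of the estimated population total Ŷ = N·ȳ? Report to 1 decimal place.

Var(Ŷ) = N²·Var(ȳ) = N²·(1 − n/N)·s²/n.
f = 442/8199 = 0.05390901; Var(ȳ) = 0.94609099·9.72/442 = 0.02080544.
Var(Ŷ) = 8199² · 0.02080544 = 1.3986166 × 10^6.
SE(Ŷ) = √(1.3986166 × 10^6) = 1182.6.

1182.6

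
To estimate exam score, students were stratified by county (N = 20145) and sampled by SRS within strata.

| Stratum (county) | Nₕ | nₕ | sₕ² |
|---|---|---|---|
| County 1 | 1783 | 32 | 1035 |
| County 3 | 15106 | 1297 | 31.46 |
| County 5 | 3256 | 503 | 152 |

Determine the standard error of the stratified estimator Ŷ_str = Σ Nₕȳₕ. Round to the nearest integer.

10428

Var(Ŷ_str) = Σₕ Nₕ²(1 − fₕ)sₕ²/nₕ.
County 1: 1783²·(1 − 32/1783)·1035/32 = 1.0097825 × 10^8.
County 3: 15106²·(1 − 1297/15106)·31.46/1297 = 5.0597662 × 10^6.
County 5: 3256²·(1 − 503/3256)·152/503 = 2.7087331 × 10^6.
Sum = 1.0874675 × 10^8.
SE = √(1.0874675 × 10^8) = 10428.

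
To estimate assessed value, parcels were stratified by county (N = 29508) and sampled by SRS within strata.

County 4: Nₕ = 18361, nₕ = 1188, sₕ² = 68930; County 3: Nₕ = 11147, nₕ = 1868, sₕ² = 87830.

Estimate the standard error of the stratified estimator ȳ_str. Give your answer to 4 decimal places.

5.1572

Var(ȳ_str) = Σₕ Wₕ²(1 − fₕ)sₕ²/nₕ with Wₕ = Nₕ/N, N = 29508.
County 4: Wₕ = 0.62223804; term = 0.62223804²·(1 − 0.06470236)·68930/1188 = 21.01139.
County 3: Wₕ = 0.37776196; term = 0.37776196²·(1 − 0.16757872)·87830/1868 = 5.5852888.
Sum = 26.596679.
SE = √(26.596679) = 5.1572.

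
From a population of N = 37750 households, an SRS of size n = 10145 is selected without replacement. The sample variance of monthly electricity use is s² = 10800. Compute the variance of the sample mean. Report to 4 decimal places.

Under SRS without replacement, Var(ȳ) = (1 − f)·s²/n with f = n/N = 10145/37750 = 0.26874172.
Var(ȳ) = (1 − 0.26874172)·10800/10145 = 0.73125828·1.0645638 = 0.77847111.

0.7785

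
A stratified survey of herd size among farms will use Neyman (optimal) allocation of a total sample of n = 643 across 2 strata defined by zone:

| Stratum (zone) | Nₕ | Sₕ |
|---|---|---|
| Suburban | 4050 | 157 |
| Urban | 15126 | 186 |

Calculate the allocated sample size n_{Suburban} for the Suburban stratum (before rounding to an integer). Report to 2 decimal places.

Neyman allocation: nₕ = n·NₕSₕ / Σⱼ NⱼSⱼ.
Σ NⱼSⱼ = 4050·157 + 15126·186 = 3.449286 × 10^6.
n_{Suburban} = 643·4050·157 / (3.449286 × 10^6) = 118.53.

118.53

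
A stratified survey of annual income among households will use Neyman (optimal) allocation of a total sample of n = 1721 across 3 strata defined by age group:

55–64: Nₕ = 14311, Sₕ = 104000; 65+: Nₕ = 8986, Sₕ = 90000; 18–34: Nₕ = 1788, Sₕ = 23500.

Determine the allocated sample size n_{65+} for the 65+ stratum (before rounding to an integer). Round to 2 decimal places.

Neyman allocation: nₕ = n·NₕSₕ / Σⱼ NⱼSⱼ.
Σ NⱼSⱼ = 14311·104000 + 8986·90000 + 1788·23500 = 2.339102 × 10^9.
n_{65+} = 1721·8986·90000 / (2.339102 × 10^9) = 595.03.

595.03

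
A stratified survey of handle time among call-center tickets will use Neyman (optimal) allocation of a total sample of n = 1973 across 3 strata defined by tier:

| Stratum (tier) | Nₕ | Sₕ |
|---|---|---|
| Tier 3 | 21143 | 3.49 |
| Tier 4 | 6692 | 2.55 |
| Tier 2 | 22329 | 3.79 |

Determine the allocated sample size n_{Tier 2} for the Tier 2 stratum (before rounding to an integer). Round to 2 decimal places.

951.49

Neyman allocation: nₕ = n·NₕSₕ / Σⱼ NⱼSⱼ.
Σ NⱼSⱼ = 21143·3.49 + 6692·2.55 + 22329·3.79 = 175480.58.
n_{Tier 2} = 1973·22329·3.79 / 175480.58 = 951.49.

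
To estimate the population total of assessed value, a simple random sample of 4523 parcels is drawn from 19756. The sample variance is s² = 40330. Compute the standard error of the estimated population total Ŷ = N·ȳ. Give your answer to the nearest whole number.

51802

Var(Ŷ) = N²·Var(ȳ) = N²·(1 − n/N)·s²/n.
f = 4523/19756 = 0.22894311; Var(ȳ) = 0.77105689·40330/4523 = 6.8752431.
Var(Ŷ) = 19756² · 6.8752431 = 2.6834042 × 10^9.
SE(Ŷ) = √(2.6834042 × 10^9) = 51802.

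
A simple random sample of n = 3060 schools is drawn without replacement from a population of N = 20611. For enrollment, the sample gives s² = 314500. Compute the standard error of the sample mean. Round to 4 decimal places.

Under SRS without replacement, Var(ȳ) = (1 − f)·s²/n with f = n/N = 3060/20611 = 0.14846441.
Var(ȳ) = (1 − 0.14846441)·314500/3060 = 0.85153559·102.77778 = 87.518935.
SE(ȳ) = √(87.518935) = 9.3552.

9.3552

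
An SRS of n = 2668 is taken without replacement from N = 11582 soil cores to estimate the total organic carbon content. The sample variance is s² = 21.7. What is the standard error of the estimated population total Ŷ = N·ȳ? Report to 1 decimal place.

Var(Ŷ) = N²·Var(ȳ) = N²·(1 − n/N)·s²/n.
f = 2668/11582 = 0.23035745; Var(ȳ) = 0.76964255·21.7/2668 = 0.0062598363.
Var(Ŷ) = 11582² · 0.0062598363 = 839711.49.
SE(Ŷ) = √(839711.49) = 916.4.

916.4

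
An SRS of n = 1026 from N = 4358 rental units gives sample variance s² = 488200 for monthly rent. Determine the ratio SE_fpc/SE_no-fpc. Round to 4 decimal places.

0.8744

f = n/N = 1026/4358 = 0.23542910.
SE_no-fpc = √(s²/n) = 21.813493; SE_fpc = √((1−f)s²/n) = 19.073662.
Ratio = √(1−f) = 0.87439745.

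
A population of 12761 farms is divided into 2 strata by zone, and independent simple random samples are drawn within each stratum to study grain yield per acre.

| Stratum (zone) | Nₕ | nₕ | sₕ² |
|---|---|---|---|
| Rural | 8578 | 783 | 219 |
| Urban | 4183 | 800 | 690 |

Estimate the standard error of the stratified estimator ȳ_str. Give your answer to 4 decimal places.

0.4357

Var(ȳ_str) = Σₕ Wₕ²(1 − fₕ)sₕ²/nₕ with Wₕ = Nₕ/N, N = 12761.
Rural: Wₕ = 0.67220437; term = 0.67220437²·(1 − 0.09128002)·219/783 = 0.11484579.
Urban: Wₕ = 0.32779563; term = 0.32779563²·(1 − 0.19125030)·690/800 = 0.074951365.
Sum = 0.18979716.
SE = √(0.18979716) = 0.4357.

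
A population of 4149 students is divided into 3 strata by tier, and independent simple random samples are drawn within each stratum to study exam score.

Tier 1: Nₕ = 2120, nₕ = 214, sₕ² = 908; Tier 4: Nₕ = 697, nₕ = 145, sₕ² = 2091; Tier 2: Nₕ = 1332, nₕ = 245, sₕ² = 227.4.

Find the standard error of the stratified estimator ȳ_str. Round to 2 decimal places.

Var(ȳ_str) = Σₕ Wₕ²(1 − fₕ)sₕ²/nₕ with Wₕ = Nₕ/N, N = 4149.
Tier 1: Wₕ = 0.51096650; term = 0.51096650²·(1 − 0.10094340)·908/214 = 0.99596474.
Tier 4: Wₕ = 0.16799229; term = 0.16799229²·(1 − 0.20803443)·2091/145 = 0.32230795.
Tier 2: Wₕ = 0.32104121; term = 0.32104121²·(1 − 0.18393393)·227.4/245 = 0.07806768.
Sum = 1.3963404.
SE = √(1.3963404) = 1.18.

1.18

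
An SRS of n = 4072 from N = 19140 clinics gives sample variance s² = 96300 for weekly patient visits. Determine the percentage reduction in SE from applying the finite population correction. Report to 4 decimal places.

f = n/N = 4072/19140 = 0.21274817.
SE_no-fpc = √(s²/n) = 4.8630559; SE_fpc = √((1−f)s²/n) = 4.3148539.
Ratio = √(1−f) = 0.88727213. Reduction = 100·(1 − 0.88727213) = 11.2728%.

11.2728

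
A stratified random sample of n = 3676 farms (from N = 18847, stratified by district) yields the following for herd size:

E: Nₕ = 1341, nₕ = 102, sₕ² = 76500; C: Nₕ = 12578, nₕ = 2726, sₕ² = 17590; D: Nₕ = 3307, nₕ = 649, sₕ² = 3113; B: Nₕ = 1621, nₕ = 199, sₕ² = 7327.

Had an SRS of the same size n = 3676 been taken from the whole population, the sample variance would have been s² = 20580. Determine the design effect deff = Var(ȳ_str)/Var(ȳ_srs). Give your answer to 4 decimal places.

1.3573

Var(ȳ_str) = Σ Wₕ²(1−fₕ)sₕ²/nₕ with Wₕ = Nₕ/18847:
  E: (1341/18847)²·(1−102/1341)·76500/102 = 3.5081398
  C: (12578/18847)²·(1−2726/12578)·17590/2726 = 2.2510831
  D: (3307/18847)²·(1−649/3307)·3113/649 = 0.11869683
  B: (1621/18847)²·(1−199/1621)·7327/199 = 0.23893032
  → Var(ȳ_str) = 6.1168501.
Var(ȳ_srs) = (1 − 3676/18847)·20580/3676 = 4.5065256.
deff = 6.1168501 / 4.5065256 = 1.3573.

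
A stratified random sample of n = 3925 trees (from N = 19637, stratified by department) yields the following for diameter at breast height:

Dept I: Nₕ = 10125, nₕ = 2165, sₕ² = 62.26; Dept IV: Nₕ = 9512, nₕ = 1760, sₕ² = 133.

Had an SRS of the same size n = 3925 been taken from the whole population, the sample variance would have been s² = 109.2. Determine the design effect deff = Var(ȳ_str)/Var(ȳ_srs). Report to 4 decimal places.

0.9191

Var(ȳ_str) = Σ Wₕ²(1−fₕ)sₕ²/nₕ with Wₕ = Nₕ/19637:
  Dept I: (10125/19637)²·(1−2165/10125)·62.26/2165 = 0.0060104783
  Dept IV: (9512/19637)²·(1−1760/9512)·133/1760 = 0.014450215
  → Var(ȳ_str) = 0.020460693.
Var(ȳ_srs) = (1 − 3925/19637)·109.2/3925 = 0.022260725.
deff = 0.020460693 / 0.022260725 = 0.9191.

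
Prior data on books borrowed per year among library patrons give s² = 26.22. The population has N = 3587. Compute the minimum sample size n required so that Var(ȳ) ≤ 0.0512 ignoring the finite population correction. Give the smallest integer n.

513

Without fpc, n₀ = s²/D = 26.22/0.0512 = 512.1094.
Rounding up, n = 513.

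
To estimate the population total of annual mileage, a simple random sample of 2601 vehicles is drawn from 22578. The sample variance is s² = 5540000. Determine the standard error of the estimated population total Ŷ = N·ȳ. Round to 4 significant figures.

Var(Ŷ) = N²·Var(ȳ) = N²·(1 − n/N)·s²/n.
f = 2601/22578 = 0.11520064; Var(ȳ) = 0.88479936·5540000/2601 = 1884.5784.
Var(Ŷ) = 22578² · 1884.5784 = 9.6069415 × 10^11.
SE(Ŷ) = √(9.6069415 × 10^11) = 980200.

980200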